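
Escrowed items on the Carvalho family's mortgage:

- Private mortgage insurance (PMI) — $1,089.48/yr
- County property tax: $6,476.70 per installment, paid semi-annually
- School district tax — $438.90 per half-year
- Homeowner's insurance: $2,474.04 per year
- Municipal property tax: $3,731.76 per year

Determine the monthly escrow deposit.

Private mortgage insurance (PMI): $1,089.48/yr
County property tax: $6,476.70 × 2 = $12,953.40/yr
School district tax: $438.90 × 2 = $877.80/yr
Homeowner's insurance: $2,474.04/yr
Municipal property tax: $3,731.76/yr
Annual escrow total = $1,089.48 + $12,953.40 + $877.80 + $2,474.04 + $3,731.76 = $21,126.48
Per month = $21,126.48 / 12 = $1,760.54

$1,760.54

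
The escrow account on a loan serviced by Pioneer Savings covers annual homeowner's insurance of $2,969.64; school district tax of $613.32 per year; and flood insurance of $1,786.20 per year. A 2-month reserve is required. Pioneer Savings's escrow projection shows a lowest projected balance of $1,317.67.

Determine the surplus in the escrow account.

Homeowner's insurance — $2,969.64 annually
School district tax — $613.32 annually
Flood insurance — $1,786.20 annually
Total per year = $2,969.64 + $613.32 + $1,786.20 = $5,369.16
Per month = $5,369.16 ÷ 12 = $447.43
Required reserve = 2 × $447.43 = $894.86
Excess over cushion: $1,317.67 − $894.86 = $422.81

$422.81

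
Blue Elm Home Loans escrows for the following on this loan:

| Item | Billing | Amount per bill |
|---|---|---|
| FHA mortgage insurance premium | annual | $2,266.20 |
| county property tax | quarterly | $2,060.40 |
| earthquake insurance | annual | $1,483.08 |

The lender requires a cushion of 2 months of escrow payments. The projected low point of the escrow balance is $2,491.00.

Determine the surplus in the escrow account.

$492.52

FHA mortgage insurance premium = $2,266.20 per year
County property tax = $2,060.40 × 4 = $8,241.60 per year
Earthquake insurance = $1,483.08 per year
Total per year = $2,266.20 + $8,241.60 + $1,483.08 = $11,990.88
Monthly escrow = $11,990.88 / 12 = $999.24
Required reserve = 2 × $999.24 = $1,998.48
Excess over cushion: $2,491.00 − $1,998.48 = $492.52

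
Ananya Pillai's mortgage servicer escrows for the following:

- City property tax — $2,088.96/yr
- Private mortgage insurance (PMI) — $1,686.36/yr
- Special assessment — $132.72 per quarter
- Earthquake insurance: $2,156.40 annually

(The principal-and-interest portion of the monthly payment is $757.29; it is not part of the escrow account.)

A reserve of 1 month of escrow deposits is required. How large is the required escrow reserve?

$538.55

City property tax: $2,088.96 annually
Private mortgage insurance (PMI): $1,686.36 annually
Special assessment: $132.72 × 4 = $530.88 annually
Earthquake insurance: $2,156.40 annually
Total annual escrow = $6,462.60
Base monthly escrow = $6,462.60 / 12 = $538.55
Required cushion = 1 × $538.55 = $538.55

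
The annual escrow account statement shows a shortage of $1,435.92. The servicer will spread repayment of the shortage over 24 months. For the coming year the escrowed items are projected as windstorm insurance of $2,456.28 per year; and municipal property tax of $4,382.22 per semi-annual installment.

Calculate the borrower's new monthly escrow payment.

$994.89

Windstorm insurance: $2,456.28 annually
Municipal property tax: $4,382.22 × 2 = $8,764.44 annually
Combined annual = $2,456.28 + $8,764.44 = $11,220.72
Monthly escrow = $11,220.72 ÷ 12 = $935.06
Monthly shortage recovery: $1,435.92 / 24 = $59.83
New monthly escrow = $935.06 + $59.83 = $994.89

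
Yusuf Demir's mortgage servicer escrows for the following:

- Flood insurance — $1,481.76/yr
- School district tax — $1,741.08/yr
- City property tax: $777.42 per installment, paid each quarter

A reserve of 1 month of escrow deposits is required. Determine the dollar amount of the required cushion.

Flood insurance = $1,481.76/yr
School district tax = $1,741.08/yr
City property tax = $777.42 × 4 = $3,109.68/yr
Combined annual = $6,332.52
Monthly escrow = $6,332.52 / 12 = $527.71
Reserve = 1 × $527.71 = $527.71

$527.71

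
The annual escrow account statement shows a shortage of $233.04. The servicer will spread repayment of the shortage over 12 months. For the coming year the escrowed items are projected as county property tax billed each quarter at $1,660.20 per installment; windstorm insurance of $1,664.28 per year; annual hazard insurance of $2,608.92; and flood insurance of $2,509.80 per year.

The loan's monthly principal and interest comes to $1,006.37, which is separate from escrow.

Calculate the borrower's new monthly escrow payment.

County property tax = $1,660.20 × 4 = $6,640.80
Windstorm insurance = $1,664.28
Hazard insurance = $2,608.92
Flood insurance = $2,509.80
Combined annual = $13,423.80
Per month = $13,423.80 / 12 = $1,118.65
Shortage spread = $233.04 / 12 = $19.42/mo
New monthly escrow = $1,118.65 + $19.42 = $1,138.07

$1,138.07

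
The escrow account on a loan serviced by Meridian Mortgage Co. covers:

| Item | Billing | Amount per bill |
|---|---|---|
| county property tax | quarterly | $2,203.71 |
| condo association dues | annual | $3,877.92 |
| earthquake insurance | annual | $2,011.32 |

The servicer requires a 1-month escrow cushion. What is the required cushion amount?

$1,225.34

County property tax = $2,203.71 × 4 = $8,814.84/yr
Condo association dues = $3,877.92/yr
Earthquake insurance = $2,011.32/yr
Yearly total = $8,814.84 + $3,877.92 + $2,011.32 = $14,704.08
Per month = $14,704.08 ÷ 12 = $1,225.34
Required cushion = 1 × $1,225.34 = $1,225.34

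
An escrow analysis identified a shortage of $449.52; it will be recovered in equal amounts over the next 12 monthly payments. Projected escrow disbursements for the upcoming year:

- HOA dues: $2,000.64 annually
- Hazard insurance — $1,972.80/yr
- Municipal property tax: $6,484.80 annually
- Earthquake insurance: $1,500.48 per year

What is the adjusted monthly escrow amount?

HOA dues: $2,000.64
Hazard insurance: $1,972.80
Municipal property tax: $6,484.80
Earthquake insurance: $1,500.48
Total per year = $11,958.72
Monthly escrow = $11,958.72 ÷ 12 = $996.56
Shortage spread = $449.52 ÷ 12 = $37.46/mo
Adjusted monthly = $996.56 + $37.46 = $1,034.02

$1,034.02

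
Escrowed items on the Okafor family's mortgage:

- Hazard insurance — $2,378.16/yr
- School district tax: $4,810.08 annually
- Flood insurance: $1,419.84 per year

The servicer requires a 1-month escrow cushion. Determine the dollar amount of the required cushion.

$717.34

Hazard insurance: $2,378.16 per year
School district tax: $4,810.08 per year
Flood insurance: $1,419.84 per year
Annual escrow total = $8,608.08
Monthly escrow = $8,608.08 ÷ 12 = $717.34
Reserve = 1 × $717.34 = $717.34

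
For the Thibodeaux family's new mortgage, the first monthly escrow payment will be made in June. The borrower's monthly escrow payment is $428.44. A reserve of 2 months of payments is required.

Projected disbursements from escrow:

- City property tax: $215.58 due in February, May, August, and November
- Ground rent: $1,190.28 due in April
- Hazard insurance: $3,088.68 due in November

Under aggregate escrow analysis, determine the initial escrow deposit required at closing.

$1,806.08

Cushion = 2 × $428.44 = $856.88
Trial balance (start $0, +$428.44 each month, − disbursements):
  Jun: +$428.44 → $428.44
  Jul: +$428.44 → $856.88
  Aug: +$428.44 − $215.58 → $1,069.74
  Sep: +$428.44 → $1,498.18
  Oct: +$428.44 → $1,926.62
  Nov: +$428.44 − $3,304.26 → -$949.20
  Dec: +$428.44 → -$520.76
  Jan: +$428.44 → -$92.32
  Feb: +$428.44 − $215.58 → $120.54
  Mar: +$428.44 → $548.98
  Apr: +$428.44 − $1,190.28 → -$212.86
  May: +$428.44 − $215.58 → $0.00
Lowest trial balance = -$949.20 (Nov)
Initial deposit = cushion − low point = $856.88 − (-$949.20) = $1,806.08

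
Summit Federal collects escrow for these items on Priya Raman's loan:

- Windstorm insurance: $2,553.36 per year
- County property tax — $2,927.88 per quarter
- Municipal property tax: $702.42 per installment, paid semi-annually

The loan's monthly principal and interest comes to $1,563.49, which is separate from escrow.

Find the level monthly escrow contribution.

$1,305.81

Windstorm insurance — $2,553.36/yr
County property tax — $2,927.88 × 4 = $11,711.52/yr
Municipal property tax — $702.42 × 2 = $1,404.84/yr
Total per year = $2,553.36 + $11,711.52 + $1,404.84 = $15,669.72
Per month = $15,669.72 ÷ 12 = $1,305.81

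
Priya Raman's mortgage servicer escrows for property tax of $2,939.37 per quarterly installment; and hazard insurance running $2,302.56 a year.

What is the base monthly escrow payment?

Property tax: $2,939.37 × 4 = $11,757.48 per year
Hazard insurance: $2,302.56 per year
Annual escrow total = $14,060.04
Base monthly escrow = $14,060.04 / 12 = $1,171.67

$1,171.67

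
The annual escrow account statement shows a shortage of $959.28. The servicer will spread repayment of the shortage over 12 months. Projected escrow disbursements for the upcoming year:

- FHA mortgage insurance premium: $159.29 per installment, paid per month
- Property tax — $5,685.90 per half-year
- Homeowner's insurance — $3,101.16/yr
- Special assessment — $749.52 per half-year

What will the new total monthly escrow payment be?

$1,570.23

FHA mortgage insurance premium: $159.29 × 12 = $1,911.48/yr
Property tax: $5,685.90 × 2 = $11,371.80/yr
Homeowner's insurance: $3,101.16/yr
Special assessment: $749.52 × 2 = $1,499.04/yr
Combined annual = $1,911.48 + $11,371.80 + $3,101.16 + $1,499.04 = $17,883.48
Per month = $17,883.48 ÷ 12 = $1,490.29
Shortage per month = $959.28 / 12 = $79.94
Adjusted monthly = $1,490.29 + $79.94 = $1,570.23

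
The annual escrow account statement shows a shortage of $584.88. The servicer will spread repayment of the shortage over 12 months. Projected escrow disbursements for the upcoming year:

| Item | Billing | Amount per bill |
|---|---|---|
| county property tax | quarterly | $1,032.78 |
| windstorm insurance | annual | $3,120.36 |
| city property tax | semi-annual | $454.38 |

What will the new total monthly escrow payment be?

County property tax = $1,032.78 × 4 = $4,131.12 annually
Windstorm insurance = $3,120.36 annually
City property tax = $454.38 × 2 = $908.76 annually
Combined annual = $8,160.24
Monthly = $8,160.24 / 12 = $680.02
Shortage per month = $584.88 / 12 = $48.74
New monthly escrow = $680.02 + $48.74 = $728.76

$728.76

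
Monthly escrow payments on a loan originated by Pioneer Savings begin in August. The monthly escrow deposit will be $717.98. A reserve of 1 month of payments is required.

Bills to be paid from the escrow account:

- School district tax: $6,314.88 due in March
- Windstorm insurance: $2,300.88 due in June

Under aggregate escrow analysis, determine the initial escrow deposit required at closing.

Cushion = 1 × $717.98 = $717.98
Trial balance (start $0, +$717.98 each month, − disbursements):
  Aug: +$717.98 → $717.98
  Sep: +$717.98 → $1,435.96
  Oct: +$717.98 → $2,153.94
  Nov: +$717.98 → $2,871.92
  Dec: +$717.98 → $3,589.90
  Jan: +$717.98 → $4,307.88
  Feb: +$717.98 → $5,025.86
  Mar: +$717.98 − $6,314.88 → -$571.04
  Apr: +$717.98 → $146.94
  May: +$717.98 → $864.92
  Jun: +$717.98 − $2,300.88 → -$717.98
  Jul: +$717.98 → $0.00
Lowest trial balance = -$717.98 (Jun)
Initial deposit = cushion − low point = $717.98 − (-$717.98) = $1,435.96

$1,435.96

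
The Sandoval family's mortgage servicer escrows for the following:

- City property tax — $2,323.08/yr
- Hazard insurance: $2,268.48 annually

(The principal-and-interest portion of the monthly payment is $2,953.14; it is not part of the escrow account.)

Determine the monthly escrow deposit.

City property tax = $2,323.08 annually
Hazard insurance = $2,268.48 annually
Yearly total = $4,591.56
Monthly = $4,591.56 / 12 = $382.63

$382.63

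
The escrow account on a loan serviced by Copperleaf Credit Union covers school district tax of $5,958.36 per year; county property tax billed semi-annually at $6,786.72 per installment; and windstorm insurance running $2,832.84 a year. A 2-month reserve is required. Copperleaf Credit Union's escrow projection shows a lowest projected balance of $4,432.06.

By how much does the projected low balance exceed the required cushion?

School district tax — $5,958.36 per year
County property tax — $6,786.72 × 2 = $13,573.44 per year
Windstorm insurance — $2,832.84 per year
Total annual escrow = $5,958.36 + $13,573.44 + $2,832.84 = $22,364.64
Base monthly escrow = $22,364.64 ÷ 12 = $1,863.72
Required reserve = 2 × $1,863.72 = $3,727.44
Surplus = $4,432.06 − $3,727.44 = $704.62

$704.62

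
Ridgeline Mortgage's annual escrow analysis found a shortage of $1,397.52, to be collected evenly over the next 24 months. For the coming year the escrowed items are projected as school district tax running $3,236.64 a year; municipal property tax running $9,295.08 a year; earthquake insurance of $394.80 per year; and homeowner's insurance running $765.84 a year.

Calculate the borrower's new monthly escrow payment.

$1,199.26

School district tax: $3,236.64 annually
Municipal property tax: $9,295.08 annually
Earthquake insurance: $394.80 annually
Homeowner's insurance: $765.84 annually
Total annual escrow = $3,236.64 + $9,295.08 + $394.80 + $765.84 = $13,692.36
Monthly escrow = $13,692.36 ÷ 12 = $1,141.03
Monthly shortage recovery: $1,397.52 ÷ 24 = $58.23
Adjusted monthly = $1,141.03 + $58.23 = $1,199.26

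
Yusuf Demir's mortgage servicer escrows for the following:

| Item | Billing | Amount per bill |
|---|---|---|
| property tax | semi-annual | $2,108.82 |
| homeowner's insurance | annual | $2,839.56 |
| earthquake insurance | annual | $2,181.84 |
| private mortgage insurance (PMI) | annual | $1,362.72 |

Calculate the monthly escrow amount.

Property tax: $2,108.82 × 2 = $4,217.64 per year
Homeowner's insurance: $2,839.56 per year
Earthquake insurance: $2,181.84 per year
Private mortgage insurance (PMI): $1,362.72 per year
Total per year = $4,217.64 + $2,839.56 + $2,181.84 + $1,362.72 = $10,601.76
Per month = $10,601.76 / 12 = $883.48

$883.48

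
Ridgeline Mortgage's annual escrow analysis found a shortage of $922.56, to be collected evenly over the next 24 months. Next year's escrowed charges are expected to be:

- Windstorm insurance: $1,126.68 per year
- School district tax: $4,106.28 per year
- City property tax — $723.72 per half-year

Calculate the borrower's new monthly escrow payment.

Windstorm insurance = $1,126.68/yr
School district tax = $4,106.28/yr
City property tax = $723.72 × 2 = $1,447.44/yr
Annual escrow total = $6,680.40
Base monthly escrow = $6,680.40 ÷ 12 = $556.70
Shortage spread = $922.56 ÷ 24 = $38.44/mo
New monthly escrow = $556.70 + $38.44 = $595.14

$595.14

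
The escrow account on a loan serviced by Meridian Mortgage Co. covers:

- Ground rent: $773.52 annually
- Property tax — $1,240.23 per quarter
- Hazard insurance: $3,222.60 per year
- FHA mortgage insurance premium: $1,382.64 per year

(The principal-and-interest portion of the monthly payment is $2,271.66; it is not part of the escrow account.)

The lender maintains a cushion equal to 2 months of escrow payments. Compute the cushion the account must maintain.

Ground rent — $773.52 per year
Property tax — $1,240.23 × 4 = $4,960.92 per year
Hazard insurance — $3,222.60 per year
FHA mortgage insurance premium — $1,382.64 per year
Yearly total = $773.52 + $4,960.92 + $3,222.60 + $1,382.64 = $10,339.68
Per month = $10,339.68 / 12 = $861.64
Cushion = 2 × $861.64 = $1,723.28

$1,723.28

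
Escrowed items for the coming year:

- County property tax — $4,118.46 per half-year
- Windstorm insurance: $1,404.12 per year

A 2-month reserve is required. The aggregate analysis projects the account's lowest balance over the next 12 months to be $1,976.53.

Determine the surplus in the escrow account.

County property tax — $4,118.46 × 2 = $8,236.92 per year
Windstorm insurance — $1,404.12 per year
Yearly total = $8,236.92 + $1,404.12 = $9,641.04
Monthly = $9,641.04 ÷ 12 = $803.42
Required reserve = 2 × $803.42 = $1,606.84
Surplus = $1,976.53 − $1,606.84 = $369.69

$369.69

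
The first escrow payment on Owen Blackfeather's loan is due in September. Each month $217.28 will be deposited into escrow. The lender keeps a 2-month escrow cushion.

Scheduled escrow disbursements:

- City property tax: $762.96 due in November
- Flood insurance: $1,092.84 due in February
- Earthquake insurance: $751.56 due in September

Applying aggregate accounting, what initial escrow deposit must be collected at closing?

Cushion = 2 × $217.28 = $434.56
Trial balance (start $0, +$217.28 each month, − disbursements):
  Sep: +$217.28 − $751.56 → -$534.28
  Oct: +$217.28 → -$317.00
  Nov: +$217.28 − $762.96 → -$862.68
  Dec: +$217.28 → -$645.40
  Jan: +$217.28 → -$428.12
  Feb: +$217.28 − $1,092.84 → -$1,303.68
  Mar: +$217.28 → -$1,086.40
  Apr: +$217.28 → -$869.12
  May: +$217.28 → -$651.84
  Jun: +$217.28 → -$434.56
  Jul: +$217.28 → -$217.28
  Aug: +$217.28 → $0.00
Lowest trial balance = -$1,303.68 (Feb)
Initial deposit = cushion − low point = $434.56 − (-$1,303.68) = $1,738.24

$1,738.24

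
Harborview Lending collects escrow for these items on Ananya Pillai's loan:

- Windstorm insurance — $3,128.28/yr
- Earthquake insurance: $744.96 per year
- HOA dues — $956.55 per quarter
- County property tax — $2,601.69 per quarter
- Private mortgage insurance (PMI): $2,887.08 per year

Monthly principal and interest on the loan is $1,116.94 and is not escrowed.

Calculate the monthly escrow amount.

Windstorm insurance: $3,128.28 annually
Earthquake insurance: $744.96 annually
HOA dues: $956.55 × 4 = $3,826.20 annually
County property tax: $2,601.69 × 4 = $10,406.76 annually
Private mortgage insurance (PMI): $2,887.08 annually
Combined annual = $3,128.28 + $744.96 + $3,826.20 + $10,406.76 + $2,887.08 = $20,993.28
Monthly = $20,993.28 / 12 = $1,749.44

$1,749.44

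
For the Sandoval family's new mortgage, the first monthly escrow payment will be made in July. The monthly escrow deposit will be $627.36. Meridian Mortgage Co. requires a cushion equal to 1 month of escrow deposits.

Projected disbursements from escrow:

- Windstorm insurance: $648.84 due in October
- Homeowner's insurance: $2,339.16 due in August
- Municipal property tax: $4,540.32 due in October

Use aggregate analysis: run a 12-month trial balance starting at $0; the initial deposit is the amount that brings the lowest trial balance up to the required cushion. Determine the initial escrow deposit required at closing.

$5,646.24

Cushion = 1 × $627.36 = $627.36
Trial balance (start $0, +$627.36 each month, − disbursements):
  Jul: +$627.36 → $627.36
  Aug: +$627.36 − $2,339.16 → -$1,084.44
  Sep: +$627.36 → -$457.08
  Oct: +$627.36 − $5,189.16 → -$5,018.88
  Nov: +$627.36 → -$4,391.52
  Dec: +$627.36 → -$3,764.16
  Jan: +$627.36 → -$3,136.80
  Feb: +$627.36 → -$2,509.44
  Mar: +$627.36 → -$1,882.08
  Apr: +$627.36 → -$1,254.72
  May: +$627.36 → -$627.36
  Jun: +$627.36 → $0.00
Lowest trial balance = -$5,018.88 (Oct)
Initial deposit = cushion − low point = $627.36 − (-$5,018.88) = $5,646.24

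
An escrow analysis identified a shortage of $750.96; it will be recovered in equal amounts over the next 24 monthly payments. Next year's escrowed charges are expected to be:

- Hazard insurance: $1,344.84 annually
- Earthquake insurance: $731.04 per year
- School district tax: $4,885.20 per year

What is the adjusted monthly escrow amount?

Hazard insurance: $1,344.84/yr
Earthquake insurance: $731.04/yr
School district tax: $4,885.20/yr
Annual escrow total = $1,344.84 + $731.04 + $4,885.20 = $6,961.08
Monthly = $6,961.08 ÷ 12 = $580.09
Shortage per month = $750.96 ÷ 24 = $31.29
Adjusted monthly = $580.09 + $31.29 = $611.38

$611.38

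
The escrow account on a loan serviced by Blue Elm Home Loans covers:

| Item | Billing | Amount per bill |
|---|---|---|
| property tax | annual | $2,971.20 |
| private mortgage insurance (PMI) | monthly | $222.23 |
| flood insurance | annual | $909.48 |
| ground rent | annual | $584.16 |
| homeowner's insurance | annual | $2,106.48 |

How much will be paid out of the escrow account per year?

$9,238.08

Property tax = $2,971.20 per year
Private mortgage insurance (PMI) = $222.23 × 12 = $2,666.76 per year
Flood insurance = $909.48 per year
Ground rent = $584.16 per year
Homeowner's insurance = $2,106.48 per year
Annual escrow total = $2,971.20 + $2,666.76 + $909.48 + $584.16 + $2,106.48 = $9,238.08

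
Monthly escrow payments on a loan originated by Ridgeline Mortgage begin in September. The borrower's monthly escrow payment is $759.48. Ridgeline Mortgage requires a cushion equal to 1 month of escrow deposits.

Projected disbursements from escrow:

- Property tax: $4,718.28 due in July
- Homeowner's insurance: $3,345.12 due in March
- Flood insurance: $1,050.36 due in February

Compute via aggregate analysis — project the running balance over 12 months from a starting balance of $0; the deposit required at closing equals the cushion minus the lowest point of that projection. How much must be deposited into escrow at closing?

Cushion = 1 × $759.48 = $759.48
Trial balance (start $0, +$759.48 each month, − disbursements):
  Sep: +$759.48 → $759.48
  Oct: +$759.48 → $1,518.96
  Nov: +$759.48 → $2,278.44
  Dec: +$759.48 → $3,037.92
  Jan: +$759.48 → $3,797.40
  Feb: +$759.48 − $1,050.36 → $3,506.52
  Mar: +$759.48 − $3,345.12 → $920.88
  Apr: +$759.48 → $1,680.36
  May: +$759.48 → $2,439.84
  Jun: +$759.48 → $3,199.32
  Jul: +$759.48 − $4,718.28 → -$759.48
  Aug: +$759.48 → $0.00
Lowest trial balance = -$759.48 (Jul)
Initial deposit = cushion − low point = $759.48 − (-$759.48) = $1,518.96

$1,518.96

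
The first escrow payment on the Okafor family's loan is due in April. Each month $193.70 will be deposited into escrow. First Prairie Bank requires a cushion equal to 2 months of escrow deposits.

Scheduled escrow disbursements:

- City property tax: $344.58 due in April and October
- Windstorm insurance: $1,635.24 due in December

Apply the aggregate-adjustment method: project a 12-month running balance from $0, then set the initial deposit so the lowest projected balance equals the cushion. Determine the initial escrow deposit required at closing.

Cushion = 2 × $193.70 = $387.40
Trial balance (start $0, +$193.70 each month, − disbursements):
  Apr: +$193.70 − $344.58 → -$150.88
  May: +$193.70 → $42.82
  Jun: +$193.70 → $236.52
  Jul: +$193.70 → $430.22
  Aug: +$193.70 → $623.92
  Sep: +$193.70 → $817.62
  Oct: +$193.70 − $344.58 → $666.74
  Nov: +$193.70 → $860.44
  Dec: +$193.70 − $1,635.24 → -$581.10
  Jan: +$193.70 → -$387.40
  Feb: +$193.70 → -$193.70
  Mar: +$193.70 → $0.00
Lowest trial balance = -$581.10 (Dec)
Initial deposit = cushion − low point = $387.40 − (-$581.10) = $968.50

$968.50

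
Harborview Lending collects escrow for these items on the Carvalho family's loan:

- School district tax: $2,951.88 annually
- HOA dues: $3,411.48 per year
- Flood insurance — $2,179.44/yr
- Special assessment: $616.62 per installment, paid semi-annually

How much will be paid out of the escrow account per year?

School district tax = $2,951.88 per year
HOA dues = $3,411.48 per year
Flood insurance = $2,179.44 per year
Special assessment = $616.62 × 2 = $1,233.24 per year
Total per year = $2,951.88 + $3,411.48 + $2,179.44 + $1,233.24 = $9,776.04

$9,776.04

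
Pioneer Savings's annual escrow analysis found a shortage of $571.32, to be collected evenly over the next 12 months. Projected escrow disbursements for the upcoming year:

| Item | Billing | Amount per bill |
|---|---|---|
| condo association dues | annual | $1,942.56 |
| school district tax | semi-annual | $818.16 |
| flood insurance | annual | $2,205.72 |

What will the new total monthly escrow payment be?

Condo association dues — $1,942.56
School district tax — $818.16 × 2 = $1,636.32
Flood insurance — $2,205.72
Total per year = $1,942.56 + $1,636.32 + $2,205.72 = $5,784.60
Monthly = $5,784.60 ÷ 12 = $482.05
Shortage per month = $571.32 / 12 = $47.61
Adjusted monthly = $482.05 + $47.61 = $529.66

$529.66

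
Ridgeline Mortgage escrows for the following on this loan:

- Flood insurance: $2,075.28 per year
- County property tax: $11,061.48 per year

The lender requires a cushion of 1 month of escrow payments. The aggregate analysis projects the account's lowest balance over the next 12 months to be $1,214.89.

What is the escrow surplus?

$120.16

Flood insurance = $2,075.28 annually
County property tax = $11,061.48 annually
Yearly total = $2,075.28 + $11,061.48 = $13,136.76
Monthly = $13,136.76 / 12 = $1,094.73
Cushion = 1 × $1,094.73 = $1,094.73
Excess over cushion: $1,214.89 − $1,094.73 = $120.16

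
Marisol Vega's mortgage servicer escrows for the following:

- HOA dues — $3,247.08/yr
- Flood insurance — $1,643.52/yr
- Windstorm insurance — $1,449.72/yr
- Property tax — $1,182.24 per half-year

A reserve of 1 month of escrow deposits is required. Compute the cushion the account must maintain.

$725.40

HOA dues: $3,247.08
Flood insurance: $1,643.52
Windstorm insurance: $1,449.72
Property tax: $1,182.24 × 2 = $2,364.48
Total annual escrow = $8,704.80
Monthly = $8,704.80 ÷ 12 = $725.40
Required cushion = 1 × $725.40 = $725.40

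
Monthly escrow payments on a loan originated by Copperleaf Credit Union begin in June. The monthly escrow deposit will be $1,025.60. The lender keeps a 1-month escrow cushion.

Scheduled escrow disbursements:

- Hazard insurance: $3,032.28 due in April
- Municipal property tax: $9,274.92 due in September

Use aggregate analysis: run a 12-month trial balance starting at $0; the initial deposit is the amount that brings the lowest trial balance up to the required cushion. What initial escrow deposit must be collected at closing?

Cushion = 1 × $1,025.60 = $1,025.60
Trial balance (start $0, +$1,025.60 each month, − disbursements):
  Jun: +$1,025.60 → $1,025.60
  Jul: +$1,025.60 → $2,051.20
  Aug: +$1,025.60 → $3,076.80
  Sep: +$1,025.60 − $9,274.92 → -$5,172.52
  Oct: +$1,025.60 → -$4,146.92
  Nov: +$1,025.60 → -$3,121.32
  Dec: +$1,025.60 → -$2,095.72
  Jan: +$1,025.60 → -$1,070.12
  Feb: +$1,025.60 → -$44.52
  Mar: +$1,025.60 → $981.08
  Apr: +$1,025.60 − $3,032.28 → -$1,025.60
  May: +$1,025.60 → $0.00
Lowest trial balance = -$5,172.52 (Sep)
Initial deposit = cushion − low point = $1,025.60 − (-$5,172.52) = $6,198.12

$6,198.12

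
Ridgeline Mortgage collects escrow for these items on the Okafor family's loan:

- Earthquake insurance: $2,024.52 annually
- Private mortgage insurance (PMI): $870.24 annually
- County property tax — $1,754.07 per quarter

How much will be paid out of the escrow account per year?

Earthquake insurance — $2,024.52 annually
Private mortgage insurance (PMI) — $870.24 annually
County property tax — $1,754.07 × 4 = $7,016.28 annually
Combined annual = $2,024.52 + $870.24 + $7,016.28 = $9,911.04

$9,911.04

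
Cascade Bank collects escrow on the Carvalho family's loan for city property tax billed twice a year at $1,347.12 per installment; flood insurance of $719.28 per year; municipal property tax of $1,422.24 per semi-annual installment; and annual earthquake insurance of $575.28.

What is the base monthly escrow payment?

$569.44

City property tax — $1,347.12 × 2 = $2,694.24/yr
Flood insurance — $719.28/yr
Municipal property tax — $1,422.24 × 2 = $2,844.48/yr
Earthquake insurance — $575.28/yr
Total per year = $2,694.24 + $719.28 + $2,844.48 + $575.28 = $6,833.28
Per month = $6,833.28 / 12 = $569.44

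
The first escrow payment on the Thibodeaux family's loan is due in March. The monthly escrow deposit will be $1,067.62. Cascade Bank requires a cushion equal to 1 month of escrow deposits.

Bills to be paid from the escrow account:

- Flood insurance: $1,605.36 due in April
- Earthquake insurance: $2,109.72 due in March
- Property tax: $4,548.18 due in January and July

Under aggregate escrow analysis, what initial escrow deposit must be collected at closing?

Cushion = 1 × $1,067.62 = $1,067.62
Trial balance (start $0, +$1,067.62 each month, − disbursements):
  Mar: +$1,067.62 − $2,109.72 → -$1,042.10
  Apr: +$1,067.62 − $1,605.36 → -$1,579.84
  May: +$1,067.62 → -$512.22
  Jun: +$1,067.62 → $555.40
  Jul: +$1,067.62 − $4,548.18 → -$2,925.16
  Aug: +$1,067.62 → -$1,857.54
  Sep: +$1,067.62 → -$789.92
  Oct: +$1,067.62 → $277.70
  Nov: +$1,067.62 → $1,345.32
  Dec: +$1,067.62 → $2,412.94
  Jan: +$1,067.62 − $4,548.18 → -$1,067.62
  Feb: +$1,067.62 → $0.00
Lowest trial balance = -$2,925.16 (Jul)
Initial deposit = cushion − low point = $1,067.62 − (-$2,925.16) = $3,992.78

$3,992.78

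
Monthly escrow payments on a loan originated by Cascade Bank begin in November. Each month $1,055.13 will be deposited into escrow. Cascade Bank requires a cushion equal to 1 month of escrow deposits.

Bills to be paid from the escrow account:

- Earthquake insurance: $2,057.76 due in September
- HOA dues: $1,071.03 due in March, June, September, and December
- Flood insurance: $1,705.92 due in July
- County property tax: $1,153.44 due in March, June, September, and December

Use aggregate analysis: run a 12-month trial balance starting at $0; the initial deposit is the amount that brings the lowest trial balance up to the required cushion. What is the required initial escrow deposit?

Cushion = 1 × $1,055.13 = $1,055.13
Trial balance (start $0, +$1,055.13 each month, − disbursements):
  Nov: +$1,055.13 → $1,055.13
  Dec: +$1,055.13 − $2,224.47 → -$114.21
  Jan: +$1,055.13 → $940.92
  Feb: +$1,055.13 → $1,996.05
  Mar: +$1,055.13 − $2,224.47 → $826.71
  Apr: +$1,055.13 → $1,881.84
  May: +$1,055.13 → $2,936.97
  Jun: +$1,055.13 − $2,224.47 → $1,767.63
  Jul: +$1,055.13 − $1,705.92 → $1,116.84
  Aug: +$1,055.13 → $2,171.97
  Sep: +$1,055.13 − $4,282.23 → -$1,055.13
  Oct: +$1,055.13 → $0.00
Lowest trial balance = -$1,055.13 (Sep)
Initial deposit = cushion − low point = $1,055.13 − (-$1,055.13) = $2,110.26

$2,110.26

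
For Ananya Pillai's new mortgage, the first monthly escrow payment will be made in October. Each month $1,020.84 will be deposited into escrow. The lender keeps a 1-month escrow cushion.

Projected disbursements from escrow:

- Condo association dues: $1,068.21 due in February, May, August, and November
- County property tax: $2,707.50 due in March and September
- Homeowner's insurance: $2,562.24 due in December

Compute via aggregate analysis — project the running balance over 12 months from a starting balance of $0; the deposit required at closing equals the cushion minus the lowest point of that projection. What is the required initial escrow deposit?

$2,301.96

Cushion = 1 × $1,020.84 = $1,020.84
Trial balance (start $0, +$1,020.84 each month, − disbursements):
  Oct: +$1,020.84 → $1,020.84
  Nov: +$1,020.84 − $1,068.21 → $973.47
  Dec: +$1,020.84 − $2,562.24 → -$567.93
  Jan: +$1,020.84 → $452.91
  Feb: +$1,020.84 − $1,068.21 → $405.54
  Mar: +$1,020.84 − $2,707.50 → -$1,281.12
  Apr: +$1,020.84 → -$260.28
  May: +$1,020.84 − $1,068.21 → -$307.65
  Jun: +$1,020.84 → $713.19
  Jul: +$1,020.84 → $1,734.03
  Aug: +$1,020.84 − $1,068.21 → $1,686.66
  Sep: +$1,020.84 − $2,707.50 → $0.00
Lowest trial balance = -$1,281.12 (Mar)
Initial deposit = cushion − low point = $1,020.84 − (-$1,281.12) = $2,301.96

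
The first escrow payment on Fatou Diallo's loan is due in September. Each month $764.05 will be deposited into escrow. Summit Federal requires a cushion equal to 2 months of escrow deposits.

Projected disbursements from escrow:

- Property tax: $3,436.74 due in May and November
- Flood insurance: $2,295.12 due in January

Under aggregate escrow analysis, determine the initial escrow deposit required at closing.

Cushion = 2 × $764.05 = $1,528.10
Trial balance (start $0, +$764.05 each month, − disbursements):
  Sep: +$764.05 → $764.05
  Oct: +$764.05 → $1,528.10
  Nov: +$764.05 − $3,436.74 → -$1,144.59
  Dec: +$764.05 → -$380.54
  Jan: +$764.05 − $2,295.12 → -$1,911.61
  Feb: +$764.05 → -$1,147.56
  Mar: +$764.05 → -$383.51
  Apr: +$764.05 → $380.54
  May: +$764.05 − $3,436.74 → -$2,292.15
  Jun: +$764.05 → -$1,528.10
  Jul: +$764.05 → -$764.05
  Aug: +$764.05 → $0.00
Lowest trial balance = -$2,292.15 (May)
Initial deposit = cushion − low point = $1,528.10 − (-$2,292.15) = $3,820.25

$3,820.25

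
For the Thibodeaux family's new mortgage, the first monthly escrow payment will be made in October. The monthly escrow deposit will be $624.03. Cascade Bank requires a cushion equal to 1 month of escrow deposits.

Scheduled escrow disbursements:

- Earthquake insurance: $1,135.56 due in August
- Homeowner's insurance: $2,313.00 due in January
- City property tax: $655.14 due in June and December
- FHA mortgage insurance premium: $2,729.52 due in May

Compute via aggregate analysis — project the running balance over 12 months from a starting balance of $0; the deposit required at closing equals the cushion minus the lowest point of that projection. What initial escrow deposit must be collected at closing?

$1,360.56

Cushion = 1 × $624.03 = $624.03
Trial balance (start $0, +$624.03 each month, − disbursements):
  Oct: +$624.03 → $624.03
  Nov: +$624.03 → $1,248.06
  Dec: +$624.03 − $655.14 → $1,216.95
  Jan: +$624.03 − $2,313.00 → -$472.02
  Feb: +$624.03 → $152.01
  Mar: +$624.03 → $776.04
  Apr: +$624.03 → $1,400.07
  May: +$624.03 − $2,729.52 → -$705.42
  Jun: +$624.03 − $655.14 → -$736.53
  Jul: +$624.03 → -$112.50
  Aug: +$624.03 − $1,135.56 → -$624.03
  Sep: +$624.03 → $0.00
Lowest trial balance = -$736.53 (Jun)
Initial deposit = cushion − low point = $624.03 − (-$736.53) = $1,360.56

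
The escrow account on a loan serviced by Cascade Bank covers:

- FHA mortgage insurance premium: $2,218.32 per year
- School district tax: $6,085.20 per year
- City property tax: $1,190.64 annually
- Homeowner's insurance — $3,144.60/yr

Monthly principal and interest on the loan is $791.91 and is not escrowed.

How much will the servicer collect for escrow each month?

$1,053.23

FHA mortgage insurance premium: $2,218.32 per year
School district tax: $6,085.20 per year
City property tax: $1,190.64 per year
Homeowner's insurance: $3,144.60 per year
Total per year = $2,218.32 + $6,085.20 + $1,190.64 + $3,144.60 = $12,638.76
Monthly escrow = $12,638.76 ÷ 12 = $1,053.23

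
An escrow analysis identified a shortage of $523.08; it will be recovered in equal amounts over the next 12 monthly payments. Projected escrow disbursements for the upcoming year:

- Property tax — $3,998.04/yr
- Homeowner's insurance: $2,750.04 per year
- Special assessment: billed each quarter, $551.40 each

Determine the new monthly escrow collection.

Property tax: $3,998.04 per year
Homeowner's insurance: $2,750.04 per year
Special assessment: $551.40 × 4 = $2,205.60 per year
Annual escrow total = $3,998.04 + $2,750.04 + $2,205.60 = $8,953.68
Monthly escrow = $8,953.68 ÷ 12 = $746.14
Shortage spread = $523.08 ÷ 12 = $43.59/mo
New monthly escrow = $746.14 + $43.59 = $789.73

$789.73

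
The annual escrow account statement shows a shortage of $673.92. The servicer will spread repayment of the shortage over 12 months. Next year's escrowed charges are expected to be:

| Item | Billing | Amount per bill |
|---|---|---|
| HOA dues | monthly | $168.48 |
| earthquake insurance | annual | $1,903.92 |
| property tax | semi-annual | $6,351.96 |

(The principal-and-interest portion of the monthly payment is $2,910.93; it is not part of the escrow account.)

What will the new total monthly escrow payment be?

$1,441.96

HOA dues: $168.48 × 12 = $2,021.76/yr
Earthquake insurance: $1,903.92/yr
Property tax: $6,351.96 × 2 = $12,703.92/yr
Annual escrow total = $2,021.76 + $1,903.92 + $12,703.92 = $16,629.60
Base monthly escrow = $16,629.60 ÷ 12 = $1,385.80
Shortage spread = $673.92 / 12 = $56.16/mo
Adjusted monthly = $1,385.80 + $56.16 = $1,441.96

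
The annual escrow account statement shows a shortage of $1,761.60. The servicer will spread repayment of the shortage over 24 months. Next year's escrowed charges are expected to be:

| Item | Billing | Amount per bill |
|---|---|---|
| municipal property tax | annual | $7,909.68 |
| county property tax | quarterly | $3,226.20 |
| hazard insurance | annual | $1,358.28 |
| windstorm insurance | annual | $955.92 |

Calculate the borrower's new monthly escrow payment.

Municipal property tax: $7,909.68 annually
County property tax: $3,226.20 × 4 = $12,904.80 annually
Hazard insurance: $1,358.28 annually
Windstorm insurance: $955.92 annually
Annual escrow total = $23,128.68
Base monthly escrow = $23,128.68 ÷ 12 = $1,927.39
Shortage per month = $1,761.60 ÷ 24 = $73.40
Adjusted monthly = $1,927.39 + $73.40 = $2,000.79

$2,000.79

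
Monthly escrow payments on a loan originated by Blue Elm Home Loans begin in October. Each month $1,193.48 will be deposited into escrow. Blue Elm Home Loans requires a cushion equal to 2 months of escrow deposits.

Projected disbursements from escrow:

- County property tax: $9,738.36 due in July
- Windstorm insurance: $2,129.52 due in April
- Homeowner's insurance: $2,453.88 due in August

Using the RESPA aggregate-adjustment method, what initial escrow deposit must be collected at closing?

Cushion = 2 × $1,193.48 = $2,386.96
Trial balance (start $0, +$1,193.48 each month, − disbursements):
  Oct: +$1,193.48 → $1,193.48
  Nov: +$1,193.48 → $2,386.96
  Dec: +$1,193.48 → $3,580.44
  Jan: +$1,193.48 → $4,773.92
  Feb: +$1,193.48 → $5,967.40
  Mar: +$1,193.48 → $7,160.88
  Apr: +$1,193.48 − $2,129.52 → $6,224.84
  May: +$1,193.48 → $7,418.32
  Jun: +$1,193.48 → $8,611.80
  Jul: +$1,193.48 − $9,738.36 → $66.92
  Aug: +$1,193.48 − $2,453.88 → -$1,193.48
  Sep: +$1,193.48 → $0.00
Lowest trial balance = -$1,193.48 (Aug)
Initial deposit = cushion − low point = $2,386.96 − (-$1,193.48) = $3,580.44

$3,580.44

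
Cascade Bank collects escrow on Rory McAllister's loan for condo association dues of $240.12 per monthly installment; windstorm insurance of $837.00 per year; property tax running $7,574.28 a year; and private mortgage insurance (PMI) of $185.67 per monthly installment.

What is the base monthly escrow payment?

$1,126.73

Condo association dues = $240.12 × 12 = $2,881.44 per year
Windstorm insurance = $837.00 per year
Property tax = $7,574.28 per year
Private mortgage insurance (PMI) = $185.67 × 12 = $2,228.04 per year
Annual escrow total = $2,881.44 + $837.00 + $7,574.28 + $2,228.04 = $13,520.76
Monthly = $13,520.76 / 12 = $1,126.73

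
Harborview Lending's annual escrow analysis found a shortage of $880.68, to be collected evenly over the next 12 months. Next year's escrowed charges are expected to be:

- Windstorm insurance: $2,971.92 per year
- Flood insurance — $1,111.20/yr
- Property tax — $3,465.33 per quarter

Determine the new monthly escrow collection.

Windstorm insurance = $2,971.92 annually
Flood insurance = $1,111.20 annually
Property tax = $3,465.33 × 4 = $13,861.32 annually
Total per year = $2,971.92 + $1,111.20 + $13,861.32 = $17,944.44
Monthly = $17,944.44 ÷ 12 = $1,495.37
Shortage spread = $880.68 ÷ 12 = $73.39/mo
Adjusted monthly = $1,495.37 + $73.39 = $1,568.76

$1,568.76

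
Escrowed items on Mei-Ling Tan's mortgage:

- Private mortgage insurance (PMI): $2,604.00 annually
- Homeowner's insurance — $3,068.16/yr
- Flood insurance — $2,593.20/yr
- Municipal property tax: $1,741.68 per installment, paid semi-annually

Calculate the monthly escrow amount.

Private mortgage insurance (PMI) — $2,604.00
Homeowner's insurance — $3,068.16
Flood insurance — $2,593.20
Municipal property tax — $1,741.68 × 2 = $3,483.36
Total per year = $2,604.00 + $3,068.16 + $2,593.20 + $3,483.36 = $11,748.72
Monthly escrow = $11,748.72 ÷ 12 = $979.06

$979.06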